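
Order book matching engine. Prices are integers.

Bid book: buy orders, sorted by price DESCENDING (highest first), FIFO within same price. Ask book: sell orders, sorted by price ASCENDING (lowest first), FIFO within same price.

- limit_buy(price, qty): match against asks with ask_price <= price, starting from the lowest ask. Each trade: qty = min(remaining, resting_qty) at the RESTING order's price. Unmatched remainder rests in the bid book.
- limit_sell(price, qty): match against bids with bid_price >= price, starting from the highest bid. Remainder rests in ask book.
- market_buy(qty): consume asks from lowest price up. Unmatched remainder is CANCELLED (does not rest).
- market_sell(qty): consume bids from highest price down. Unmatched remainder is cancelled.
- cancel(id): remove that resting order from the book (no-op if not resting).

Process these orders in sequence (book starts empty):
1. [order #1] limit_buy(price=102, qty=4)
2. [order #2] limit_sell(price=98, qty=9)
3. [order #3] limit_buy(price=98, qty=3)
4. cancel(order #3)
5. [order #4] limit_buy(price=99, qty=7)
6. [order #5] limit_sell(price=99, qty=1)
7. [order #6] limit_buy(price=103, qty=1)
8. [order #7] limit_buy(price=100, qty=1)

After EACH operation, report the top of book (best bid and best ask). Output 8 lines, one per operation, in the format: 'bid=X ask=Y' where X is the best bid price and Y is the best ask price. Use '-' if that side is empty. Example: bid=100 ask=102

After op 1 [order #1] limit_buy(price=102, qty=4): fills=none; bids=[#1:4@102] asks=[-]
After op 2 [order #2] limit_sell(price=98, qty=9): fills=#1x#2:4@102; bids=[-] asks=[#2:5@98]
After op 3 [order #3] limit_buy(price=98, qty=3): fills=#3x#2:3@98; bids=[-] asks=[#2:2@98]
After op 4 cancel(order #3): fills=none; bids=[-] asks=[#2:2@98]
After op 5 [order #4] limit_buy(price=99, qty=7): fills=#4x#2:2@98; bids=[#4:5@99] asks=[-]
After op 6 [order #5] limit_sell(price=99, qty=1): fills=#4x#5:1@99; bids=[#4:4@99] asks=[-]
After op 7 [order #6] limit_buy(price=103, qty=1): fills=none; bids=[#6:1@103 #4:4@99] asks=[-]
After op 8 [order #7] limit_buy(price=100, qty=1): fills=none; bids=[#6:1@103 #7:1@100 #4:4@99] asks=[-]

Answer: bid=102 ask=-
bid=- ask=98
bid=- ask=98
bid=- ask=98
bid=99 ask=-
bid=99 ask=-
bid=103 ask=-
bid=103 ask=-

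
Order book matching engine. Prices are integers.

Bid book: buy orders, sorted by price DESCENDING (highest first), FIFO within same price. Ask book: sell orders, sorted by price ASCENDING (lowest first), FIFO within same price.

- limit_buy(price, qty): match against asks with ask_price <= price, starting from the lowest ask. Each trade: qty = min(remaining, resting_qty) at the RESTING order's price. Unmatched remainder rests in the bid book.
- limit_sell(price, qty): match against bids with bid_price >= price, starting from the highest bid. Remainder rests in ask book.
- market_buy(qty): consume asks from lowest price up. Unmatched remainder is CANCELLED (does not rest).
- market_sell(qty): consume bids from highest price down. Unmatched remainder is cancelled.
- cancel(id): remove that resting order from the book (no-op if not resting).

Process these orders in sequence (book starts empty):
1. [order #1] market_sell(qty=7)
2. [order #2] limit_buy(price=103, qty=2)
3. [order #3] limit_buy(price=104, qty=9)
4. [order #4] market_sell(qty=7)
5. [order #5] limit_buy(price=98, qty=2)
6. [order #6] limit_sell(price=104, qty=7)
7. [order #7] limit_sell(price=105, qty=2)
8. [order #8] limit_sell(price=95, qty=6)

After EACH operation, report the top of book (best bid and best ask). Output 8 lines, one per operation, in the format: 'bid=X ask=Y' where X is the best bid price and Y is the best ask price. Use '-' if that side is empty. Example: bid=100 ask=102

After op 1 [order #1] market_sell(qty=7): fills=none; bids=[-] asks=[-]
After op 2 [order #2] limit_buy(price=103, qty=2): fills=none; bids=[#2:2@103] asks=[-]
After op 3 [order #3] limit_buy(price=104, qty=9): fills=none; bids=[#3:9@104 #2:2@103] asks=[-]
After op 4 [order #4] market_sell(qty=7): fills=#3x#4:7@104; bids=[#3:2@104 #2:2@103] asks=[-]
After op 5 [order #5] limit_buy(price=98, qty=2): fills=none; bids=[#3:2@104 #2:2@103 #5:2@98] asks=[-]
After op 6 [order #6] limit_sell(price=104, qty=7): fills=#3x#6:2@104; bids=[#2:2@103 #5:2@98] asks=[#6:5@104]
After op 7 [order #7] limit_sell(price=105, qty=2): fills=none; bids=[#2:2@103 #5:2@98] asks=[#6:5@104 #7:2@105]
After op 8 [order #8] limit_sell(price=95, qty=6): fills=#2x#8:2@103 #5x#8:2@98; bids=[-] asks=[#8:2@95 #6:5@104 #7:2@105]

Answer: bid=- ask=-
bid=103 ask=-
bid=104 ask=-
bid=104 ask=-
bid=104 ask=-
bid=103 ask=104
bid=103 ask=104
bid=- ask=95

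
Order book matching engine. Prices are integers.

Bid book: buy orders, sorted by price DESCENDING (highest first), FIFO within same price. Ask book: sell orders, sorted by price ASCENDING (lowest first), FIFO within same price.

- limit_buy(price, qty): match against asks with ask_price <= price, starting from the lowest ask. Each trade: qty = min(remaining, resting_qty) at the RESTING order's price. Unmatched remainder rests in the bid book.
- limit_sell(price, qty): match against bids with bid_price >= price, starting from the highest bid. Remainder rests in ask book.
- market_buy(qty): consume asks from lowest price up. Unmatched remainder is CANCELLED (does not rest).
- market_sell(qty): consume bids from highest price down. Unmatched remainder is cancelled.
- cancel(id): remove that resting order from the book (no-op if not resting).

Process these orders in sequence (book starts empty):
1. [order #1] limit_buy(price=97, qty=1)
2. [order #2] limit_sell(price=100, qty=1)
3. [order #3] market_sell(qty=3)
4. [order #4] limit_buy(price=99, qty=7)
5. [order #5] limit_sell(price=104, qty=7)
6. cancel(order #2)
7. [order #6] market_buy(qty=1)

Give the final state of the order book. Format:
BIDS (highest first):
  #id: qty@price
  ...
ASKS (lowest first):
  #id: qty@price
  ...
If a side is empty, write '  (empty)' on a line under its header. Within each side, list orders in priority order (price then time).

Answer: BIDS (highest first):
  #4: 7@99
ASKS (lowest first):
  #5: 6@104

Derivation:
After op 1 [order #1] limit_buy(price=97, qty=1): fills=none; bids=[#1:1@97] asks=[-]
After op 2 [order #2] limit_sell(price=100, qty=1): fills=none; bids=[#1:1@97] asks=[#2:1@100]
After op 3 [order #3] market_sell(qty=3): fills=#1x#3:1@97; bids=[-] asks=[#2:1@100]
After op 4 [order #4] limit_buy(price=99, qty=7): fills=none; bids=[#4:7@99] asks=[#2:1@100]
After op 5 [order #5] limit_sell(price=104, qty=7): fills=none; bids=[#4:7@99] asks=[#2:1@100 #5:7@104]
After op 6 cancel(order #2): fills=none; bids=[#4:7@99] asks=[#5:7@104]
After op 7 [order #6] market_buy(qty=1): fills=#6x#5:1@104; bids=[#4:7@99] asks=[#5:6@104]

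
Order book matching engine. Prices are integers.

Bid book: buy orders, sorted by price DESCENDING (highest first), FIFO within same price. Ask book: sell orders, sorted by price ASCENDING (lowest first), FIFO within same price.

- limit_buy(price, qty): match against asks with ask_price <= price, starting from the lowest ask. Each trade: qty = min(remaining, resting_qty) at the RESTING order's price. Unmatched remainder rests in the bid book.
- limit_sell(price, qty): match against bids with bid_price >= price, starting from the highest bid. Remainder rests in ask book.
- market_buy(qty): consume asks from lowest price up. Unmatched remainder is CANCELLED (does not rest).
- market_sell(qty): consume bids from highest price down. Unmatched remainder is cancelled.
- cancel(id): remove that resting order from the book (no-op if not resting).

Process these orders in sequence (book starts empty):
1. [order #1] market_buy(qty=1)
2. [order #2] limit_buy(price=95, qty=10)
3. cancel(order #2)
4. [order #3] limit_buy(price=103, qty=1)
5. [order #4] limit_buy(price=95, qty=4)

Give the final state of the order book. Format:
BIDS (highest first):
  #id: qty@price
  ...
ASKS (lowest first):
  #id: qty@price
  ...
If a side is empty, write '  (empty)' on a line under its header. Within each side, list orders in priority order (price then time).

Answer: BIDS (highest first):
  #3: 1@103
  #4: 4@95
ASKS (lowest first):
  (empty)

Derivation:
After op 1 [order #1] market_buy(qty=1): fills=none; bids=[-] asks=[-]
After op 2 [order #2] limit_buy(price=95, qty=10): fills=none; bids=[#2:10@95] asks=[-]
After op 3 cancel(order #2): fills=none; bids=[-] asks=[-]
After op 4 [order #3] limit_buy(price=103, qty=1): fills=none; bids=[#3:1@103] asks=[-]
After op 5 [order #4] limit_buy(price=95, qty=4): fills=none; bids=[#3:1@103 #4:4@95] asks=[-]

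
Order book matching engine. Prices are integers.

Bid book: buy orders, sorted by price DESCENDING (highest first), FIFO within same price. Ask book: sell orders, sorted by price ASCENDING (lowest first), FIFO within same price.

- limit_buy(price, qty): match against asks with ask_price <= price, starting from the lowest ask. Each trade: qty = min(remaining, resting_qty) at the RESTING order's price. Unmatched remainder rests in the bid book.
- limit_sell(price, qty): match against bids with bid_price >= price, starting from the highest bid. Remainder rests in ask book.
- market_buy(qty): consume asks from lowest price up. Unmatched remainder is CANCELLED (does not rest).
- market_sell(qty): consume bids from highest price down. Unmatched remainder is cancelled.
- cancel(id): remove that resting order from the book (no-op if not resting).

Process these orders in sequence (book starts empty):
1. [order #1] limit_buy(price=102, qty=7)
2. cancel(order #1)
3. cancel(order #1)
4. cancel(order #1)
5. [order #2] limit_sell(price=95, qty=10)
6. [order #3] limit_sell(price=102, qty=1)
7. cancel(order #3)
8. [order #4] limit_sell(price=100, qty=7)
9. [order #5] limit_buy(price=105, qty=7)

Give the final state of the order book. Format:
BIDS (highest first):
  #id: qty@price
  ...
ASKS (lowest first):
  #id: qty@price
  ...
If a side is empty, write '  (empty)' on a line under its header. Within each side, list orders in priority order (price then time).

After op 1 [order #1] limit_buy(price=102, qty=7): fills=none; bids=[#1:7@102] asks=[-]
After op 2 cancel(order #1): fills=none; bids=[-] asks=[-]
After op 3 cancel(order #1): fills=none; bids=[-] asks=[-]
After op 4 cancel(order #1): fills=none; bids=[-] asks=[-]
After op 5 [order #2] limit_sell(price=95, qty=10): fills=none; bids=[-] asks=[#2:10@95]
After op 6 [order #3] limit_sell(price=102, qty=1): fills=none; bids=[-] asks=[#2:10@95 #3:1@102]
After op 7 cancel(order #3): fills=none; bids=[-] asks=[#2:10@95]
After op 8 [order #4] limit_sell(price=100, qty=7): fills=none; bids=[-] asks=[#2:10@95 #4:7@100]
After op 9 [order #5] limit_buy(price=105, qty=7): fills=#5x#2:7@95; bids=[-] asks=[#2:3@95 #4:7@100]

Answer: BIDS (highest first):
  (empty)
ASKS (lowest first):
  #2: 3@95
  #4: 7@100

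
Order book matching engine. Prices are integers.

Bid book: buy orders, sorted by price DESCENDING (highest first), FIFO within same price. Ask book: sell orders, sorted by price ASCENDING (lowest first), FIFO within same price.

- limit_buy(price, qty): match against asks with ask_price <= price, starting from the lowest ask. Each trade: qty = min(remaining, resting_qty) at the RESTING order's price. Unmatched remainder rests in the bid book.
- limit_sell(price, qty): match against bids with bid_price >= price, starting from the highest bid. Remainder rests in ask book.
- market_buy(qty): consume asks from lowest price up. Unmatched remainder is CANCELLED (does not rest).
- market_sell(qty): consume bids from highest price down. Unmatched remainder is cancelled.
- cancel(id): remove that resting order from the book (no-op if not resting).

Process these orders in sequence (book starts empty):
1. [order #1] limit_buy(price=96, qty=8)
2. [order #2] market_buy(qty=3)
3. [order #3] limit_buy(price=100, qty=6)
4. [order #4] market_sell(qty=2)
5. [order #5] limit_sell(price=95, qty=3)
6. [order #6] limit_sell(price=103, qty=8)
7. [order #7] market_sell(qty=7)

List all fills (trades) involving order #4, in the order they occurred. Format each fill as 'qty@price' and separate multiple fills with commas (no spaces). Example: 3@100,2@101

After op 1 [order #1] limit_buy(price=96, qty=8): fills=none; bids=[#1:8@96] asks=[-]
After op 2 [order #2] market_buy(qty=3): fills=none; bids=[#1:8@96] asks=[-]
After op 3 [order #3] limit_buy(price=100, qty=6): fills=none; bids=[#3:6@100 #1:8@96] asks=[-]
After op 4 [order #4] market_sell(qty=2): fills=#3x#4:2@100; bids=[#3:4@100 #1:8@96] asks=[-]
After op 5 [order #5] limit_sell(price=95, qty=3): fills=#3x#5:3@100; bids=[#3:1@100 #1:8@96] asks=[-]
After op 6 [order #6] limit_sell(price=103, qty=8): fills=none; bids=[#3:1@100 #1:8@96] asks=[#6:8@103]
After op 7 [order #7] market_sell(qty=7): fills=#3x#7:1@100 #1x#7:6@96; bids=[#1:2@96] asks=[#6:8@103]

Answer: 2@100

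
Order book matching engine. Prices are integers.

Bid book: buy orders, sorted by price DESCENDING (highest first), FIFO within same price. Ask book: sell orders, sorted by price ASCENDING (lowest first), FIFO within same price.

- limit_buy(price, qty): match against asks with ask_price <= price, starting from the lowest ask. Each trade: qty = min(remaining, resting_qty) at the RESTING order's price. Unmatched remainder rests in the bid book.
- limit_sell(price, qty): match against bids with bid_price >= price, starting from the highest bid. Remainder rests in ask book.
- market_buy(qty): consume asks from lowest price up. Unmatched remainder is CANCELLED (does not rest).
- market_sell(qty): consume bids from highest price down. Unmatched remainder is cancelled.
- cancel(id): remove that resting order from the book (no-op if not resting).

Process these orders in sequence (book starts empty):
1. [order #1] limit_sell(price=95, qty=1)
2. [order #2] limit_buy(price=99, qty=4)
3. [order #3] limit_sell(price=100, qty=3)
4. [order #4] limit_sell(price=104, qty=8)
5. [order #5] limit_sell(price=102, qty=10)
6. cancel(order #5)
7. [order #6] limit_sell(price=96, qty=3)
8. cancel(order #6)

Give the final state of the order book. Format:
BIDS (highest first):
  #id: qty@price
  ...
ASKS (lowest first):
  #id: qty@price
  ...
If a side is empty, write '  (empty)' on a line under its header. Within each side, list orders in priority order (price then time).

Answer: BIDS (highest first):
  (empty)
ASKS (lowest first):
  #3: 3@100
  #4: 8@104

Derivation:
After op 1 [order #1] limit_sell(price=95, qty=1): fills=none; bids=[-] asks=[#1:1@95]
After op 2 [order #2] limit_buy(price=99, qty=4): fills=#2x#1:1@95; bids=[#2:3@99] asks=[-]
After op 3 [order #3] limit_sell(price=100, qty=3): fills=none; bids=[#2:3@99] asks=[#3:3@100]
After op 4 [order #4] limit_sell(price=104, qty=8): fills=none; bids=[#2:3@99] asks=[#3:3@100 #4:8@104]
After op 5 [order #5] limit_sell(price=102, qty=10): fills=none; bids=[#2:3@99] asks=[#3:3@100 #5:10@102 #4:8@104]
After op 6 cancel(order #5): fills=none; bids=[#2:3@99] asks=[#3:3@100 #4:8@104]
After op 7 [order #6] limit_sell(price=96, qty=3): fills=#2x#6:3@99; bids=[-] asks=[#3:3@100 #4:8@104]
After op 8 cancel(order #6): fills=none; bids=[-] asks=[#3:3@100 #4:8@104]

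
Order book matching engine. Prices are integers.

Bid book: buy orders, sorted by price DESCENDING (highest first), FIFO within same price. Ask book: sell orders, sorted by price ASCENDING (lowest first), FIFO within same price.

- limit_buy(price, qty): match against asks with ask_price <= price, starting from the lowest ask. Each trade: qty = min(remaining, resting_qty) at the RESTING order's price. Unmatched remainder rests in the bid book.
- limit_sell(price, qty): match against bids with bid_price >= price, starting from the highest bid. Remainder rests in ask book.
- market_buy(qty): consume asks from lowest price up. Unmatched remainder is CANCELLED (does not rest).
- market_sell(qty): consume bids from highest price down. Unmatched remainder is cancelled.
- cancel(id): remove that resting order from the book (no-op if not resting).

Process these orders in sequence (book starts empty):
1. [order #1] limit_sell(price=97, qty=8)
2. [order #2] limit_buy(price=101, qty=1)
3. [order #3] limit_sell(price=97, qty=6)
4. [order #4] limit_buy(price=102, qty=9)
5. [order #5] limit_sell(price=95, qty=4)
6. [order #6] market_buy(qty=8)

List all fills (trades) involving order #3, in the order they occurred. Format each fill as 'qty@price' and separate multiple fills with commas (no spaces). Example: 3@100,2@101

Answer: 2@97,4@97

Derivation:
After op 1 [order #1] limit_sell(price=97, qty=8): fills=none; bids=[-] asks=[#1:8@97]
After op 2 [order #2] limit_buy(price=101, qty=1): fills=#2x#1:1@97; bids=[-] asks=[#1:7@97]
After op 3 [order #3] limit_sell(price=97, qty=6): fills=none; bids=[-] asks=[#1:7@97 #3:6@97]
After op 4 [order #4] limit_buy(price=102, qty=9): fills=#4x#1:7@97 #4x#3:2@97; bids=[-] asks=[#3:4@97]
After op 5 [order #5] limit_sell(price=95, qty=4): fills=none; bids=[-] asks=[#5:4@95 #3:4@97]
After op 6 [order #6] market_buy(qty=8): fills=#6x#5:4@95 #6x#3:4@97; bids=[-] asks=[-]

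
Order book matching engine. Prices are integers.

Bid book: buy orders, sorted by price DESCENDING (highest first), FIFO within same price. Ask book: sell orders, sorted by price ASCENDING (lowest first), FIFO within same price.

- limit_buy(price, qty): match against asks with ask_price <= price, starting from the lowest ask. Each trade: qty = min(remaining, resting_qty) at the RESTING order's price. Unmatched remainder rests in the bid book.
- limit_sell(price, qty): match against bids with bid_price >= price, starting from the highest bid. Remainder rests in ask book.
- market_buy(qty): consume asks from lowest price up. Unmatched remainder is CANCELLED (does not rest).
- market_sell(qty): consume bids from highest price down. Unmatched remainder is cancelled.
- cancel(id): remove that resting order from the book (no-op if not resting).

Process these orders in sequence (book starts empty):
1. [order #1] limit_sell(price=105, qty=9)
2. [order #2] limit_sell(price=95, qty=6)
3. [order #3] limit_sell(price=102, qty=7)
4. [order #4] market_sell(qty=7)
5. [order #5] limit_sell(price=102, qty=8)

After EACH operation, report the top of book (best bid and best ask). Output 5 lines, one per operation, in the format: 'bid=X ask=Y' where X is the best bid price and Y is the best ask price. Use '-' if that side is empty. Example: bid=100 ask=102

Answer: bid=- ask=105
bid=- ask=95
bid=- ask=95
bid=- ask=95
bid=- ask=95

Derivation:
After op 1 [order #1] limit_sell(price=105, qty=9): fills=none; bids=[-] asks=[#1:9@105]
After op 2 [order #2] limit_sell(price=95, qty=6): fills=none; bids=[-] asks=[#2:6@95 #1:9@105]
After op 3 [order #3] limit_sell(price=102, qty=7): fills=none; bids=[-] asks=[#2:6@95 #3:7@102 #1:9@105]
After op 4 [order #4] market_sell(qty=7): fills=none; bids=[-] asks=[#2:6@95 #3:7@102 #1:9@105]
After op 5 [order #5] limit_sell(price=102, qty=8): fills=none; bids=[-] asks=[#2:6@95 #3:7@102 #5:8@102 #1:9@105]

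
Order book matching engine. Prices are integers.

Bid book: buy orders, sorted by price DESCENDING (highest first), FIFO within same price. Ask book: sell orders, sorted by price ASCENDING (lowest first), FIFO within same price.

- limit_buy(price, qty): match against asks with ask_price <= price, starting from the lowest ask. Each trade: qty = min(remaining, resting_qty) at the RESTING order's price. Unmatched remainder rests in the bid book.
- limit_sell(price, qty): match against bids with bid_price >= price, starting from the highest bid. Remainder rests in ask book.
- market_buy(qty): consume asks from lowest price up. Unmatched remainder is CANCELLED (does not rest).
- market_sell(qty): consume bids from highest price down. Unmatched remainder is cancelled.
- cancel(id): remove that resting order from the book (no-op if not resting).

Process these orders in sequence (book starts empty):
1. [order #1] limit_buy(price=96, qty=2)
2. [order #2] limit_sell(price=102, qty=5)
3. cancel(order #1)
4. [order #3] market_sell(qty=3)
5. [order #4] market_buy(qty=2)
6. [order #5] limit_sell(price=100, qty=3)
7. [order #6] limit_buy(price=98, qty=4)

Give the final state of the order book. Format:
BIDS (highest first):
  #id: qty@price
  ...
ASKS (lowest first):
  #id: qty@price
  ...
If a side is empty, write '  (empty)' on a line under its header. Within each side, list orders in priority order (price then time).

Answer: BIDS (highest first):
  #6: 4@98
ASKS (lowest first):
  #5: 3@100
  #2: 3@102

Derivation:
After op 1 [order #1] limit_buy(price=96, qty=2): fills=none; bids=[#1:2@96] asks=[-]
After op 2 [order #2] limit_sell(price=102, qty=5): fills=none; bids=[#1:2@96] asks=[#2:5@102]
After op 3 cancel(order #1): fills=none; bids=[-] asks=[#2:5@102]
After op 4 [order #3] market_sell(qty=3): fills=none; bids=[-] asks=[#2:5@102]
After op 5 [order #4] market_buy(qty=2): fills=#4x#2:2@102; bids=[-] asks=[#2:3@102]
After op 6 [order #5] limit_sell(price=100, qty=3): fills=none; bids=[-] asks=[#5:3@100 #2:3@102]
After op 7 [order #6] limit_buy(price=98, qty=4): fills=none; bids=[#6:4@98] asks=[#5:3@100 #2:3@102]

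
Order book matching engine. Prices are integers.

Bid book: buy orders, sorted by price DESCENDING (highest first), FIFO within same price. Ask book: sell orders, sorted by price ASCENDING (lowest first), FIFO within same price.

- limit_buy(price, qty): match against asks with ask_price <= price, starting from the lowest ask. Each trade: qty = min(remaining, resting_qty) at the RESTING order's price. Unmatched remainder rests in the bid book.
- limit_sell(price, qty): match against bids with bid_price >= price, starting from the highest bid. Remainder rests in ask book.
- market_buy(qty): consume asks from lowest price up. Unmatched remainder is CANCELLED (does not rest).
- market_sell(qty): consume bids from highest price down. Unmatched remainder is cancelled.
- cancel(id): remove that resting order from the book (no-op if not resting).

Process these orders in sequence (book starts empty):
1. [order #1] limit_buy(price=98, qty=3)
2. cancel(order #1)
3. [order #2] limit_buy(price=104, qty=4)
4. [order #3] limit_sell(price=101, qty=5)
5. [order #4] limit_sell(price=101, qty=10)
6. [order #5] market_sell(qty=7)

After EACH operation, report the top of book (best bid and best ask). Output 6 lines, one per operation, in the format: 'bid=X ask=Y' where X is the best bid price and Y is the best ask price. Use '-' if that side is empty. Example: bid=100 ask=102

After op 1 [order #1] limit_buy(price=98, qty=3): fills=none; bids=[#1:3@98] asks=[-]
After op 2 cancel(order #1): fills=none; bids=[-] asks=[-]
After op 3 [order #2] limit_buy(price=104, qty=4): fills=none; bids=[#2:4@104] asks=[-]
After op 4 [order #3] limit_sell(price=101, qty=5): fills=#2x#3:4@104; bids=[-] asks=[#3:1@101]
After op 5 [order #4] limit_sell(price=101, qty=10): fills=none; bids=[-] asks=[#3:1@101 #4:10@101]
After op 6 [order #5] market_sell(qty=7): fills=none; bids=[-] asks=[#3:1@101 #4:10@101]

Answer: bid=98 ask=-
bid=- ask=-
bid=104 ask=-
bid=- ask=101
bid=- ask=101
bid=- ask=101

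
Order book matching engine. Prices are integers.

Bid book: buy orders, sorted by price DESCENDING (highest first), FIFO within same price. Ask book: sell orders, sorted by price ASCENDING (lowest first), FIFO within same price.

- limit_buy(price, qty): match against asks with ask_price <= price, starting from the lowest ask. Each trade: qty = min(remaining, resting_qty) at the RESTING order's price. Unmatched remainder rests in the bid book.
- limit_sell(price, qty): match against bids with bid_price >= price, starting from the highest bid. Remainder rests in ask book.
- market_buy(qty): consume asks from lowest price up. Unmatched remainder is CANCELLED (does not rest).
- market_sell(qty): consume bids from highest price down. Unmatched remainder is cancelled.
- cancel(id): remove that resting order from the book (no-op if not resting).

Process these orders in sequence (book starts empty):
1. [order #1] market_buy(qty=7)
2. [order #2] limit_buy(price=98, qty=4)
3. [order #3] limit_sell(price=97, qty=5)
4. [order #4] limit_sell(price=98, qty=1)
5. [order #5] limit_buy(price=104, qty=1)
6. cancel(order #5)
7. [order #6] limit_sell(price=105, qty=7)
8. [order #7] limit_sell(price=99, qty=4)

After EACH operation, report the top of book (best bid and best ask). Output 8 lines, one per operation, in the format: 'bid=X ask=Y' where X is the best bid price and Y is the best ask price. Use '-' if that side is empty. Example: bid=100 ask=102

After op 1 [order #1] market_buy(qty=7): fills=none; bids=[-] asks=[-]
After op 2 [order #2] limit_buy(price=98, qty=4): fills=none; bids=[#2:4@98] asks=[-]
After op 3 [order #3] limit_sell(price=97, qty=5): fills=#2x#3:4@98; bids=[-] asks=[#3:1@97]
After op 4 [order #4] limit_sell(price=98, qty=1): fills=none; bids=[-] asks=[#3:1@97 #4:1@98]
After op 5 [order #5] limit_buy(price=104, qty=1): fills=#5x#3:1@97; bids=[-] asks=[#4:1@98]
After op 6 cancel(order #5): fills=none; bids=[-] asks=[#4:1@98]
After op 7 [order #6] limit_sell(price=105, qty=7): fills=none; bids=[-] asks=[#4:1@98 #6:7@105]
After op 8 [order #7] limit_sell(price=99, qty=4): fills=none; bids=[-] asks=[#4:1@98 #7:4@99 #6:7@105]

Answer: bid=- ask=-
bid=98 ask=-
bid=- ask=97
bid=- ask=97
bid=- ask=98
bid=- ask=98
bid=- ask=98
bid=- ask=98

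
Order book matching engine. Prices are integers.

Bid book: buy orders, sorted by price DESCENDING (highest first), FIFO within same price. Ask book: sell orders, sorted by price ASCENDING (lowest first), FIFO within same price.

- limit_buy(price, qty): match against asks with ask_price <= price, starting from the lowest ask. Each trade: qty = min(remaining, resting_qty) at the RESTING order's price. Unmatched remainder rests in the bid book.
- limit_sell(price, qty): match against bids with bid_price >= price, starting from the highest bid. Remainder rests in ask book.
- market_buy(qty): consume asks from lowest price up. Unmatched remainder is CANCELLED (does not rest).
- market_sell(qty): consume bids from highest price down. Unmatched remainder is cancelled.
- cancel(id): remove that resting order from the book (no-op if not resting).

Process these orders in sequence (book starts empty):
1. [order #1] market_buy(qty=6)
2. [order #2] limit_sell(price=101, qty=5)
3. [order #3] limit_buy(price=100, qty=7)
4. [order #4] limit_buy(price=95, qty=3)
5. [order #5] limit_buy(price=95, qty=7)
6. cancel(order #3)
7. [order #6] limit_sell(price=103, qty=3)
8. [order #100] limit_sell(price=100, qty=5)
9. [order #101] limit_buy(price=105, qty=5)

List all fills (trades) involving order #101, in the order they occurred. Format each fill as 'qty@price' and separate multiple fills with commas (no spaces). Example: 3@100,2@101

Answer: 5@100

Derivation:
After op 1 [order #1] market_buy(qty=6): fills=none; bids=[-] asks=[-]
After op 2 [order #2] limit_sell(price=101, qty=5): fills=none; bids=[-] asks=[#2:5@101]
After op 3 [order #3] limit_buy(price=100, qty=7): fills=none; bids=[#3:7@100] asks=[#2:5@101]
After op 4 [order #4] limit_buy(price=95, qty=3): fills=none; bids=[#3:7@100 #4:3@95] asks=[#2:5@101]
After op 5 [order #5] limit_buy(price=95, qty=7): fills=none; bids=[#3:7@100 #4:3@95 #5:7@95] asks=[#2:5@101]
After op 6 cancel(order #3): fills=none; bids=[#4:3@95 #5:7@95] asks=[#2:5@101]
After op 7 [order #6] limit_sell(price=103, qty=3): fills=none; bids=[#4:3@95 #5:7@95] asks=[#2:5@101 #6:3@103]
After op 8 [order #100] limit_sell(price=100, qty=5): fills=none; bids=[#4:3@95 #5:7@95] asks=[#100:5@100 #2:5@101 #6:3@103]
After op 9 [order #101] limit_buy(price=105, qty=5): fills=#101x#100:5@100; bids=[#4:3@95 #5:7@95] asks=[#2:5@101 #6:3@103]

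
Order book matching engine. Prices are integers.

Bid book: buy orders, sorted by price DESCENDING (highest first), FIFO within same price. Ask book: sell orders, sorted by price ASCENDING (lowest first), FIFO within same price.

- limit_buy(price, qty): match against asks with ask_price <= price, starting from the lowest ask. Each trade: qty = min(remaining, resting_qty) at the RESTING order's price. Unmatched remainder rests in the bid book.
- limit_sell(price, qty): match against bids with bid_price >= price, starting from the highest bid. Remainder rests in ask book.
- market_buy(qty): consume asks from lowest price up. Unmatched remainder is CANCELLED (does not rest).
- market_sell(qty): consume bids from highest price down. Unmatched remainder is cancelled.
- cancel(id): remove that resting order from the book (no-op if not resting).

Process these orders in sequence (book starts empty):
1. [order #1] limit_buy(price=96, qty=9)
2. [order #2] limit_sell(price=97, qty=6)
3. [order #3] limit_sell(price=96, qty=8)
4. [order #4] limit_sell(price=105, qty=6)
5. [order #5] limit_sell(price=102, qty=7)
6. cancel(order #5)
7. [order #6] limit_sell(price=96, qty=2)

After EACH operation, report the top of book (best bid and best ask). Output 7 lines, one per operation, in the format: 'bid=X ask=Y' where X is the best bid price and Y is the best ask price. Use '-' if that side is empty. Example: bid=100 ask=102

After op 1 [order #1] limit_buy(price=96, qty=9): fills=none; bids=[#1:9@96] asks=[-]
After op 2 [order #2] limit_sell(price=97, qty=6): fills=none; bids=[#1:9@96] asks=[#2:6@97]
After op 3 [order #3] limit_sell(price=96, qty=8): fills=#1x#3:8@96; bids=[#1:1@96] asks=[#2:6@97]
After op 4 [order #4] limit_sell(price=105, qty=6): fills=none; bids=[#1:1@96] asks=[#2:6@97 #4:6@105]
After op 5 [order #5] limit_sell(price=102, qty=7): fills=none; bids=[#1:1@96] asks=[#2:6@97 #5:7@102 #4:6@105]
After op 6 cancel(order #5): fills=none; bids=[#1:1@96] asks=[#2:6@97 #4:6@105]
After op 7 [order #6] limit_sell(price=96, qty=2): fills=#1x#6:1@96; bids=[-] asks=[#6:1@96 #2:6@97 #4:6@105]

Answer: bid=96 ask=-
bid=96 ask=97
bid=96 ask=97
bid=96 ask=97
bid=96 ask=97
bid=96 ask=97
bid=- ask=96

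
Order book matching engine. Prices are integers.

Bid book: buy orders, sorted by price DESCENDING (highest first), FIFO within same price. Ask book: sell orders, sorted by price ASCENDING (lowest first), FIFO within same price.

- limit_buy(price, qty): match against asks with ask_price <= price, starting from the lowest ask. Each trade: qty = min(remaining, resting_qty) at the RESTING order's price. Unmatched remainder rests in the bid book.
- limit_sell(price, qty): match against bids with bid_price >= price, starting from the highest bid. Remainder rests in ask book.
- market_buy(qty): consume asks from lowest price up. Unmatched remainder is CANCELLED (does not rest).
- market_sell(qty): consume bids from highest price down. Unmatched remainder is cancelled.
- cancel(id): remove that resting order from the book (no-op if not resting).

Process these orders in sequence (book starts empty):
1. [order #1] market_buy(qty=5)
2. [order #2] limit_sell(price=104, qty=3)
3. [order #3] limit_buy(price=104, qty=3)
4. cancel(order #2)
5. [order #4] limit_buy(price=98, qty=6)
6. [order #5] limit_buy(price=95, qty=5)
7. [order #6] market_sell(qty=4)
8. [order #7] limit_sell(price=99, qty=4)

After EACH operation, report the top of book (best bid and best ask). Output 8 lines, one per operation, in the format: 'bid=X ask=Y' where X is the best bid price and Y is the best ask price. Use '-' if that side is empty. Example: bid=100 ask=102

After op 1 [order #1] market_buy(qty=5): fills=none; bids=[-] asks=[-]
After op 2 [order #2] limit_sell(price=104, qty=3): fills=none; bids=[-] asks=[#2:3@104]
After op 3 [order #3] limit_buy(price=104, qty=3): fills=#3x#2:3@104; bids=[-] asks=[-]
After op 4 cancel(order #2): fills=none; bids=[-] asks=[-]
After op 5 [order #4] limit_buy(price=98, qty=6): fills=none; bids=[#4:6@98] asks=[-]
After op 6 [order #5] limit_buy(price=95, qty=5): fills=none; bids=[#4:6@98 #5:5@95] asks=[-]
After op 7 [order #6] market_sell(qty=4): fills=#4x#6:4@98; bids=[#4:2@98 #5:5@95] asks=[-]
After op 8 [order #7] limit_sell(price=99, qty=4): fills=none; bids=[#4:2@98 #5:5@95] asks=[#7:4@99]

Answer: bid=- ask=-
bid=- ask=104
bid=- ask=-
bid=- ask=-
bid=98 ask=-
bid=98 ask=-
bid=98 ask=-
bid=98 ask=99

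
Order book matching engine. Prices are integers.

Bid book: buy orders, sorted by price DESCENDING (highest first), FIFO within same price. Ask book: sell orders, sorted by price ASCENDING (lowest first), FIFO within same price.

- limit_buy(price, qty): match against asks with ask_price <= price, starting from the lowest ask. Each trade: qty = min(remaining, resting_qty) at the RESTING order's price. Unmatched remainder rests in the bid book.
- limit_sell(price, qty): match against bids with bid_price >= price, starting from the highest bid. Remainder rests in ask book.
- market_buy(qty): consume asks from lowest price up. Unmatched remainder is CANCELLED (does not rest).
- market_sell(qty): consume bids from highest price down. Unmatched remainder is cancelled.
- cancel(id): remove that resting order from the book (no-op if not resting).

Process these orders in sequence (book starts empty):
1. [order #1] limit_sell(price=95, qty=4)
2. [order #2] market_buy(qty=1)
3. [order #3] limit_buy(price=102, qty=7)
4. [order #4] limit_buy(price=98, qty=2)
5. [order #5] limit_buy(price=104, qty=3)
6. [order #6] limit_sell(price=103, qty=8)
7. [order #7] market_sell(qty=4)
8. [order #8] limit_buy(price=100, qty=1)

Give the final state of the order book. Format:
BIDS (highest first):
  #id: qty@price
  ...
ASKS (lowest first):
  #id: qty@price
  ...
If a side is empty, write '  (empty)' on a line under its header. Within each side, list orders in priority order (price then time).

After op 1 [order #1] limit_sell(price=95, qty=4): fills=none; bids=[-] asks=[#1:4@95]
After op 2 [order #2] market_buy(qty=1): fills=#2x#1:1@95; bids=[-] asks=[#1:3@95]
After op 3 [order #3] limit_buy(price=102, qty=7): fills=#3x#1:3@95; bids=[#3:4@102] asks=[-]
After op 4 [order #4] limit_buy(price=98, qty=2): fills=none; bids=[#3:4@102 #4:2@98] asks=[-]
After op 5 [order #5] limit_buy(price=104, qty=3): fills=none; bids=[#5:3@104 #3:4@102 #4:2@98] asks=[-]
After op 6 [order #6] limit_sell(price=103, qty=8): fills=#5x#6:3@104; bids=[#3:4@102 #4:2@98] asks=[#6:5@103]
After op 7 [order #7] market_sell(qty=4): fills=#3x#7:4@102; bids=[#4:2@98] asks=[#6:5@103]
After op 8 [order #8] limit_buy(price=100, qty=1): fills=none; bids=[#8:1@100 #4:2@98] asks=[#6:5@103]

Answer: BIDS (highest first):
  #8: 1@100
  #4: 2@98
ASKS (lowest first):
  #6: 5@103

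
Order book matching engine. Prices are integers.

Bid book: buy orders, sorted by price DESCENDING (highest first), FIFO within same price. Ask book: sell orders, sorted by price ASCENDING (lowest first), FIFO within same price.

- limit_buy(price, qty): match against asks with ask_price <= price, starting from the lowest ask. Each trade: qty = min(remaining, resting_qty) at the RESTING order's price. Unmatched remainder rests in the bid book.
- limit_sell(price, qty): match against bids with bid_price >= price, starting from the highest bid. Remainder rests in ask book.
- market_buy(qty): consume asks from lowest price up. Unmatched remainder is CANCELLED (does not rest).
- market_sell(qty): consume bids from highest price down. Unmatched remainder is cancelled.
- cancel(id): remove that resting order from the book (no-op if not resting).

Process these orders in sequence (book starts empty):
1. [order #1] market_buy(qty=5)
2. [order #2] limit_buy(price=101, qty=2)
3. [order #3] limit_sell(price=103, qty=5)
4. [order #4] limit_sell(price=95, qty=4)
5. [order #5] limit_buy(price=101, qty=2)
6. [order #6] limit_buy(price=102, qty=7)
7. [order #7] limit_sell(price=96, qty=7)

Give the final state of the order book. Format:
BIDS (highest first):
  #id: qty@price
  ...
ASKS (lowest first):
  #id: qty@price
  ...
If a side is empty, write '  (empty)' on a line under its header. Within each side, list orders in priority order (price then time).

Answer: BIDS (highest first):
  (empty)
ASKS (lowest first):
  #3: 5@103

Derivation:
After op 1 [order #1] market_buy(qty=5): fills=none; bids=[-] asks=[-]
After op 2 [order #2] limit_buy(price=101, qty=2): fills=none; bids=[#2:2@101] asks=[-]
After op 3 [order #3] limit_sell(price=103, qty=5): fills=none; bids=[#2:2@101] asks=[#3:5@103]
After op 4 [order #4] limit_sell(price=95, qty=4): fills=#2x#4:2@101; bids=[-] asks=[#4:2@95 #3:5@103]
After op 5 [order #5] limit_buy(price=101, qty=2): fills=#5x#4:2@95; bids=[-] asks=[#3:5@103]
After op 6 [order #6] limit_buy(price=102, qty=7): fills=none; bids=[#6:7@102] asks=[#3:5@103]
After op 7 [order #7] limit_sell(price=96, qty=7): fills=#6x#7:7@102; bids=[-] asks=[#3:5@103]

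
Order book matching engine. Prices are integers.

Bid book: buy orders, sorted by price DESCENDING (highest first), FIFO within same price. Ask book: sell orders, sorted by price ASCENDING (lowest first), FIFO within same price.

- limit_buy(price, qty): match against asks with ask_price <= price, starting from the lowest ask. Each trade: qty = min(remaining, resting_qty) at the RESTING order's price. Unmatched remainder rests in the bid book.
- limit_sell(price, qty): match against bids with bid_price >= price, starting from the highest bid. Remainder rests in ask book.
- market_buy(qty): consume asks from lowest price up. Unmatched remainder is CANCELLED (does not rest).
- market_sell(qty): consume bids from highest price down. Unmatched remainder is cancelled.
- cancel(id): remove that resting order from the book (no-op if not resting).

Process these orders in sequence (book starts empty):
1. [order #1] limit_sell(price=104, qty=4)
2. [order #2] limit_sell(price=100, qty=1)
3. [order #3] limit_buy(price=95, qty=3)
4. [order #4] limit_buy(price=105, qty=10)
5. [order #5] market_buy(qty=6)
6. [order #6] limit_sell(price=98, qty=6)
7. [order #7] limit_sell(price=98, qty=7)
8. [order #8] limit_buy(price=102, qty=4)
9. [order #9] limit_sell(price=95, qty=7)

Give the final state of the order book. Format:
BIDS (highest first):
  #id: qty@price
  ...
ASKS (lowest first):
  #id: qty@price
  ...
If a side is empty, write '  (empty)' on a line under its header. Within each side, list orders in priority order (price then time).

Answer: BIDS (highest first):
  (empty)
ASKS (lowest first):
  #9: 4@95
  #7: 4@98

Derivation:
After op 1 [order #1] limit_sell(price=104, qty=4): fills=none; bids=[-] asks=[#1:4@104]
After op 2 [order #2] limit_sell(price=100, qty=1): fills=none; bids=[-] asks=[#2:1@100 #1:4@104]
After op 3 [order #3] limit_buy(price=95, qty=3): fills=none; bids=[#3:3@95] asks=[#2:1@100 #1:4@104]
After op 4 [order #4] limit_buy(price=105, qty=10): fills=#4x#2:1@100 #4x#1:4@104; bids=[#4:5@105 #3:3@95] asks=[-]
After op 5 [order #5] market_buy(qty=6): fills=none; bids=[#4:5@105 #3:3@95] asks=[-]
After op 6 [order #6] limit_sell(price=98, qty=6): fills=#4x#6:5@105; bids=[#3:3@95] asks=[#6:1@98]
After op 7 [order #7] limit_sell(price=98, qty=7): fills=none; bids=[#3:3@95] asks=[#6:1@98 #7:7@98]
After op 8 [order #8] limit_buy(price=102, qty=4): fills=#8x#6:1@98 #8x#7:3@98; bids=[#3:3@95] asks=[#7:4@98]
After op 9 [order #9] limit_sell(price=95, qty=7): fills=#3x#9:3@95; bids=[-] asks=[#9:4@95 #7:4@98]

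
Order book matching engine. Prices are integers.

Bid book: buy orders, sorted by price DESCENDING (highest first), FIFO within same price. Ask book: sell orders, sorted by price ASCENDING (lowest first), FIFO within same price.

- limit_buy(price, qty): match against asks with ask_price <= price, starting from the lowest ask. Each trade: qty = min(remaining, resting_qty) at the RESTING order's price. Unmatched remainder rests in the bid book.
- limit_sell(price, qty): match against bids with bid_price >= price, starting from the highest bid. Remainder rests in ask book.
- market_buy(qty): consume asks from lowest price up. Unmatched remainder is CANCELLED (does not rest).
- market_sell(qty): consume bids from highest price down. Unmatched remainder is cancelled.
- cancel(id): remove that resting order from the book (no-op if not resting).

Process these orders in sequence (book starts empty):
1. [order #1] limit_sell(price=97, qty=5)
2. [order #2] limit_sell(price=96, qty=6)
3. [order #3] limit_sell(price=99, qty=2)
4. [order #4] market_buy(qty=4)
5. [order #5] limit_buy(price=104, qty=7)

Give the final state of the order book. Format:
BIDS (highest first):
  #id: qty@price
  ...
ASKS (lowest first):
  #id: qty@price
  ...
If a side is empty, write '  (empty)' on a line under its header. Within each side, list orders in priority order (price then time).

After op 1 [order #1] limit_sell(price=97, qty=5): fills=none; bids=[-] asks=[#1:5@97]
After op 2 [order #2] limit_sell(price=96, qty=6): fills=none; bids=[-] asks=[#2:6@96 #1:5@97]
After op 3 [order #3] limit_sell(price=99, qty=2): fills=none; bids=[-] asks=[#2:6@96 #1:5@97 #3:2@99]
After op 4 [order #4] market_buy(qty=4): fills=#4x#2:4@96; bids=[-] asks=[#2:2@96 #1:5@97 #3:2@99]
After op 5 [order #5] limit_buy(price=104, qty=7): fills=#5x#2:2@96 #5x#1:5@97; bids=[-] asks=[#3:2@99]

Answer: BIDS (highest first):
  (empty)
ASKS (lowest first):
  #3: 2@99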